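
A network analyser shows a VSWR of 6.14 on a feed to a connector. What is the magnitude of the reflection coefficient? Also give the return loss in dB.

|Γ| ≈ 0.72; return loss ≈ 2.85 dB

|Γ| = (S − 1)/(S + 1) = (6.14 − 1)/(6.14 + 1) = 5.14/7.14
RL = −20·log₁₀|Γ| = −20·log₁₀(0.72)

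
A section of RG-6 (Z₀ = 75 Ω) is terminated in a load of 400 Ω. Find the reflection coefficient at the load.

Γ = (Z_L − Z_0)/(Z_L + Z_0) = (400 − 75)/(400 + 75) = 325/475

Γ = 0.684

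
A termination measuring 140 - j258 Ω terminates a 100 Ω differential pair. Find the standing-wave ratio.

Γ = (Z_L − Z_0)/(Z_L + Z_0) = (40 − j258)/(240 − j258)
|Γ| = 261/352 = 0.741
VSWR = (1 + |Γ|)/(1 − |Γ|) = 1.74/0.259

VSWR ≈ 6.72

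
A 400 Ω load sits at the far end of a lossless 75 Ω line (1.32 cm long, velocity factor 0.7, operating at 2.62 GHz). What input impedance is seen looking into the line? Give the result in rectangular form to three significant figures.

λ = v/f = 0.7·c / 2.62 GHz = 0.0802 m
βl = 2π·l/λ = 2π × 0.165 = 59.3°
tan(βl) = tan(59.3°) = 1.68
Z_in = Z_0·(Z_L + jZ_0·tanβl)/(Z_0 + jZ_L·tanβl)
     = 75·(400 + j126)/(75 + j673)

Z_in ≈ 18.8 − j42.5 Ω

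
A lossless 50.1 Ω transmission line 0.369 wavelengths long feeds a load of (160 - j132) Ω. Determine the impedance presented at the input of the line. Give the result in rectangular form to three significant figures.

βl = 2π × 0.369 = 133°
tan(βl) = tan(133°) = -1.08
Z_in = Z_0·(Z_L + jZ_0·tanβl)/(Z_0 + jZ_L·tanβl)
     = 50.1·(160 − j186)/(-92.2 − j173)

Z_in ≈ 22.7 + j58.6 Ω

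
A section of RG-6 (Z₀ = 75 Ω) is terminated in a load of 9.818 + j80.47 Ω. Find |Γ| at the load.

Γ = (Z_L − Z_0)/(Z_L + Z_0) = (-65.18 + j80.47)/(84.82 + j80.47)
|Γ| = 104/117

|Γ| ≈ 0.886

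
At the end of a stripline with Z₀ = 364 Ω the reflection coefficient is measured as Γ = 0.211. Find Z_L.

Z_L ≈ 559 Ω

Z_L = Z_0·(1 + Γ)/(1 − Γ) = 364·(1.21)/(0.789)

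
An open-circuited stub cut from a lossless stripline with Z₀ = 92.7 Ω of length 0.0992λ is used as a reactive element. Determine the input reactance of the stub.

X_in ≈ -129 Ω (capacitive)

βl = 2π × 0.0992 = 35.7°
tan(βl) = 0.719
For an open-circuited stub, Z_in = −jZ_0·cot(βl) = −jZ_0/tan(βl)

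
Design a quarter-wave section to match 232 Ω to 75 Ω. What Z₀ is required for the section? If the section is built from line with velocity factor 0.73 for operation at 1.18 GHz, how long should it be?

Z_qwt = √(Z_0·R_L) = √(75 × 232) = √17400
λ = 0.73·c/f = 0.186 m, so l = λ/4 = 0.0464 m

Z_qwt ≈ 132 Ω; length ≈ 4.64 cm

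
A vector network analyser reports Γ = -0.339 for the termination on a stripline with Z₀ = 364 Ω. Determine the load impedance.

Z_L ≈ 180 Ω

Z_L = Z_0·(1 + Γ)/(1 − Γ) = 364·(0.661)/(1.34)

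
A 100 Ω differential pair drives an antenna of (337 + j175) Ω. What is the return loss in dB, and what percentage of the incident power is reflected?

Γ = (237 + j175)/(437 + j175), |Γ| = 0.626
RL = −20·log₁₀(0.626) = 4.07 dB
P_refl/P_inc = |Γ|² = 0.392

RL ≈ 4.07 dB; 39.2% of incident power reflected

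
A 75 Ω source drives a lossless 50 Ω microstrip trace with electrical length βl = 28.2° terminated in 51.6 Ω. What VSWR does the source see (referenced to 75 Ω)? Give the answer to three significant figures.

VSWR ≈ 1.48

tan(βl) = 0.536
Z_in = Z_0·(Z_L + jZ_0·tanβl)/(Z_0 + jZ_L·tanβl) = 50.9 − j1.33 Ω
Γ_s = (Z_in − Z_s)/(Z_in + Z_s) = (-24.1 − j1.33)/(126 − j1.33), |Γ_s| = 0.192
VSWR = (1 + |Γ_s|)/(1 − |Γ_s|)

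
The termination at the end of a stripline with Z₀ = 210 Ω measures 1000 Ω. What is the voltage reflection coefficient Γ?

Γ = 0.653

Γ = (Z_L − Z_0)/(Z_L + Z_0) = (1000 − 210)/(1000 + 210) = 790/1210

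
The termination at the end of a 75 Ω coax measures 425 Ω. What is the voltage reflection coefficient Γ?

Γ = (Z_L − Z_0)/(Z_L + Z_0) = (425 − 75)/(425 + 75) = 350/500

Γ = 0.7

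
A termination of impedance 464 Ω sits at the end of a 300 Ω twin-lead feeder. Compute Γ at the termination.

Γ = 0.215

Γ = (Z_L − Z_0)/(Z_L + Z_0) = (464 − 300)/(464 + 300) = 164/764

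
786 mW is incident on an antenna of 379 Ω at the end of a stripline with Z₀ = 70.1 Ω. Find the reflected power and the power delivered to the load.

Γ = (379 − 70.1)/(379 + 70.1) = 0.688
|Γ|² = 0.473
P_refl = |Γ|²·P_inc = 372 mW, P_del = (1 − |Γ|²)·P_inc = 414 mW

P_reflected ≈ 372 mW; P_delivered ≈ 414 mW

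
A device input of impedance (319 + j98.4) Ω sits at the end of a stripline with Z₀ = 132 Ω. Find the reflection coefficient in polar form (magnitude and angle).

Γ ≈ 0.458 ∠ 15.4°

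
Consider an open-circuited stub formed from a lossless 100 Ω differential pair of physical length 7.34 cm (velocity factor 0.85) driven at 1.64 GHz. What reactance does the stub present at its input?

X_in ≈ 564 Ω (inductive)

λ = v/f = 0.85·c / 1.64 GHz = 0.155 m
βl = 2π·l/λ = 2π × 0.472 = 170°
tan(βl) = -0.177
For an open-circuited stub, Z_in = −jZ_0·cot(βl) = −jZ_0/tan(βl)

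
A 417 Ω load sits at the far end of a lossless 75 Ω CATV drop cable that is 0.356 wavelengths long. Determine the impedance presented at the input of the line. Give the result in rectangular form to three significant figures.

Z_in ≈ 21.4 + j55.9 Ω

βl = 2π × 0.356 = 128°
tan(βl) = tan(128°) = -1.27
Z_in = Z_0·(Z_L + jZ_0·tanβl)/(Z_0 + jZ_L·tanβl)
     = 75·(417 − j95.4)/(75 − j531)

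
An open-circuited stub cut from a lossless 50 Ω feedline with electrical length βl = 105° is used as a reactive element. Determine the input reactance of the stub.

X_in ≈ 13.4 Ω (inductive)

tan(βl) = -3.73
For an open-circuited stub, Z_in = −jZ_0·cot(βl) = −jZ_0/tan(βl)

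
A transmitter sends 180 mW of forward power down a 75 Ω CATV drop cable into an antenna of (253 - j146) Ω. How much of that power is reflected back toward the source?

|Γ| = |(178 − j146)/(328 − j146)| = 0.641
|Γ|² = 0.411
P_refl = |Γ|²·P_inc = 74 mW, P_del = (1 − |Γ|²)·P_inc = 106 mW

P_reflected ≈ 74 mW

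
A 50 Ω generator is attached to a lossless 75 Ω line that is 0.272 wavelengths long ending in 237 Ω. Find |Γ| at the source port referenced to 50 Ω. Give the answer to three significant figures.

|Γ| ≈ 0.368

βl = 2π × 0.272 = 97.9°
tan(βl) = -7.19
Z_in = Z_0·(Z_L + jZ_0·tanβl)/(Z_0 + jZ_L·tanβl) = 24.1 + j9.37 Ω
Γ_s = (Z_in − Z_s)/(Z_in + Z_s) = (-25.9 + j9.37)/(74.1 + j9.37), |Γ_s| = 0.368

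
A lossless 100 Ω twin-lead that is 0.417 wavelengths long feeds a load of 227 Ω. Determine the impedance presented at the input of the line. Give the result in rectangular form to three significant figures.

Z_in ≈ 112 + j88.3 Ω

βl = 2π × 0.417 = 150°
tan(βl) = tan(150°) = -0.575
Z_in = Z_0·(Z_L + jZ_0·tanβl)/(Z_0 + jZ_L·tanβl)
     = 100·(227 − j57.5)/(100 − j130)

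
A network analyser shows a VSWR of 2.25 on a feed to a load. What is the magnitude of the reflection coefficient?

|Γ| ≈ 0.385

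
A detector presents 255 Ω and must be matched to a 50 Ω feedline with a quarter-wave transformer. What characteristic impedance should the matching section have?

Z_qwt = √(Z_0·R_L) = √(50 × 255) = √12750

Z_qwt ≈ 113 Ω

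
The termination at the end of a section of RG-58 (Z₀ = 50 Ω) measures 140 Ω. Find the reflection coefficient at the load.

Γ = (Z_L − Z_0)/(Z_L + Z_0) = (140 − 50)/(140 + 50) = 90/190

Γ = 0.474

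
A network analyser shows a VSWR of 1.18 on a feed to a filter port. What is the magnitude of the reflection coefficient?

|Γ| ≈ 0.0826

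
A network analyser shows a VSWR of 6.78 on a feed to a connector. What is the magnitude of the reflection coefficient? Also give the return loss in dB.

|Γ| ≈ 0.743; return loss ≈ 2.58 dB

|Γ| = (S − 1)/(S + 1) = (6.78 − 1)/(6.78 + 1) = 5.78/7.78
RL = −20·log₁₀|Γ| = −20·log₁₀(0.743)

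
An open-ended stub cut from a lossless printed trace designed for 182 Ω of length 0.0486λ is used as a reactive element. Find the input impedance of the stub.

βl = 2π × 0.0486 = 17.5°
tan(βl) = 0.315
For an open-ended stub, Z_in = −jZ_0·cot(βl) = −jZ_0/tan(βl)

Z_in ≈ −j577 Ω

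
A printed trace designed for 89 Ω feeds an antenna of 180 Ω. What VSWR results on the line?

VSWR ≈ 2.02

For a purely resistive load, VSWR = R_L/Z_0 or Z_0/R_L (whichever > 1) = 180/89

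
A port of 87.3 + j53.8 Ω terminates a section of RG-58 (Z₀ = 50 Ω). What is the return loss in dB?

RL ≈ 7.05 dB

Γ = (37.3 + j53.8)/(137.3 + j53.8), |Γ| = 0.444
RL = −20·log₁₀|Γ| = −20·log₁₀(0.444)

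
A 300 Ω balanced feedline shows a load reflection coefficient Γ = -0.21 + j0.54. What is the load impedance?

Z_L ≈ 114 + j185 Ω

Z_L = Z_0·(1 + Γ)/(1 − Γ) = 300·(0.79 + j0.54)/(1.21 − j0.54)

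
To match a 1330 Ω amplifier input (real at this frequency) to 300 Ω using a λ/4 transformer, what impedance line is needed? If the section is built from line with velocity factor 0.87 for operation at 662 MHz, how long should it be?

Z_qwt ≈ 632 Ω; length ≈ 9.86 cm

Z_qwt = √(Z_0·R_L) = √(300 × 1330) = √399000
λ = 0.87·c/f = 0.394 m, so l = λ/4 = 0.0986 m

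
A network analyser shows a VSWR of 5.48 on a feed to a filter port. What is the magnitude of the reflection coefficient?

|Γ| = (S − 1)/(S + 1) = (5.48 − 1)/(5.48 + 1) = 4.48/6.48

|Γ| ≈ 0.691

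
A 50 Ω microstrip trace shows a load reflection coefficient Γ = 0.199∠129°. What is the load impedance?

Z_L = Z_0·(1 + Γ)/(1 − Γ) = 50·(0.875 + j0.155)/(1.13 − j0.155)

Z_L ≈ 37.2 + j12 Ω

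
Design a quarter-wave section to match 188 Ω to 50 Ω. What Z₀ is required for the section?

Z_qwt = √(Z_0·R_L) = √(50 × 188) = √9400

Z_qwt ≈ 97 Ω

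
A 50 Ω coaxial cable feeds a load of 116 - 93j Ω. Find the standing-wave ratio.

Γ = (Z_L − Z_0)/(Z_L + Z_0) = (66 − j93)/(166 − j93)
|Γ| = 114/190 = 0.599
VSWR = (1 + |Γ|)/(1 − |Γ|) = 1.6/0.401

VSWR ≈ 3.99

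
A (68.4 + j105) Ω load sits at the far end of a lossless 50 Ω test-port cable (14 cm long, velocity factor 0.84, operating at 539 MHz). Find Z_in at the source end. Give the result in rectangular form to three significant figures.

Z_in ≈ 9.76 − j1.21 Ω

λ = v/f = 0.84·c / 539 MHz = 0.468 m
βl = 2π·l/λ = 2π × 0.299 = 108°
tan(βl) = tan(108°) = -3.11
Z_in = Z_0·(Z_L + jZ_0·tanβl)/(Z_0 + jZ_L·tanβl)
     = 50·(68.4 − j50.7)/(377 − j213)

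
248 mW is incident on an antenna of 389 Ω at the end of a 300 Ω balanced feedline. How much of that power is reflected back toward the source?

P_reflected ≈ 4.14 mW

Γ = (389 − 300)/(389 + 300) = 0.129
|Γ|² = 0.0167
P_refl = |Γ|²·P_inc = 4.14 mW, P_del = (1 − |Γ|²)·P_inc = 244 mW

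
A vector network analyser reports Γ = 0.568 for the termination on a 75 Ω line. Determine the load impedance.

Z_L = Z_0·(1 + Γ)/(1 − Γ) = 75·(1.57)/(0.432)

Z_L ≈ 272 Ω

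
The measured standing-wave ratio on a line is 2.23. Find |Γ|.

|Γ| = (S − 1)/(S + 1) = (2.23 − 1)/(2.23 + 1) = 1.23/3.23

|Γ| ≈ 0.381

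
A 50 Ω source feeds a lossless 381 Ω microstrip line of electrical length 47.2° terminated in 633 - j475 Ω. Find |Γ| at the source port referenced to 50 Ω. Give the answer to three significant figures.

tan(βl) = 1.08
Z_in = Z_0·(Z_L + jZ_0·tanβl)/(Z_0 + jZ_L·tanβl) = 157 − j147 Ω
Γ_s = (Z_in − Z_s)/(Z_in + Z_s) = (107 − j147)/(207 − j147), |Γ_s| = 0.717

|Γ| ≈ 0.717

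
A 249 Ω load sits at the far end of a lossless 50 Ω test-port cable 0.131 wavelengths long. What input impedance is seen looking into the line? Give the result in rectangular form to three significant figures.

Z_in ≈ 18 − j43 Ω

βl = 2π × 0.131 = 47.2°
tan(βl) = tan(47.2°) = 1.08
Z_in = Z_0·(Z_L + jZ_0·tanβl)/(Z_0 + jZ_L·tanβl)
     = 50·(249 + j53.9)/(50 + j269)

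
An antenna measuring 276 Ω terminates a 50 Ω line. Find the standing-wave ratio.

VSWR ≈ 5.52

For a purely resistive load, VSWR = R_L/Z_0 or Z_0/R_L (whichever > 1) = 276/50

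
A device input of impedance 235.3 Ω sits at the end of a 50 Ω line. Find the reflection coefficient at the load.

Γ = 0.649

Γ = (Z_L − Z_0)/(Z_L + Z_0) = (235.3 − 50)/(235.3 + 50) = 185.3/285.3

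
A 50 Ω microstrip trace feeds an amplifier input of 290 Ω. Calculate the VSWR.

VSWR ≈ 5.8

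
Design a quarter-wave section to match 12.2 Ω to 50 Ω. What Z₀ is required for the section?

Z_qwt ≈ 24.7 Ω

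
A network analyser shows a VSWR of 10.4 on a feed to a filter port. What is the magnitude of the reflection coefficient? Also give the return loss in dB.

|Γ| = (S − 1)/(S + 1) = (10.4 − 1)/(10.4 + 1) = 9.4/11.4
RL = −20·log₁₀|Γ| = −20·log₁₀(0.825)

|Γ| ≈ 0.825; return loss ≈ 1.68 dB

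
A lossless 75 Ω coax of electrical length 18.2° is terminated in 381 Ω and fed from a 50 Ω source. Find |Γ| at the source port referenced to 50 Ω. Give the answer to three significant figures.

|Γ| ≈ 0.757

tan(βl) = 0.329
Z_in = Z_0·(Z_L + jZ_0·tanβl)/(Z_0 + jZ_L·tanβl) = 111 − j161 Ω
Γ_s = (Z_in − Z_s)/(Z_in + Z_s) = (61.4 − j161)/(161 − j161), |Γ_s| = 0.757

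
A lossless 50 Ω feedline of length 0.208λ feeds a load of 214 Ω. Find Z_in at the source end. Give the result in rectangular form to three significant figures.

βl = 2π × 0.208 = 74.9°
tan(βl) = tan(74.9°) = 3.7
Z_in = Z_0·(Z_L + jZ_0·tanβl)/(Z_0 + jZ_L·tanβl)
     = 50·(214 + j185)/(50 + j792)

Z_in ≈ 12.5 − j12.7 Ω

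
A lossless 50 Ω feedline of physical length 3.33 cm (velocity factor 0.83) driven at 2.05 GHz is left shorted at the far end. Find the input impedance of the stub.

λ = v/f = 0.83·c / 2.05 GHz = 0.121 m
βl = 2π·l/λ = 2π × 0.274 = 98.7°
tan(βl) = -6.54
For a shorted stub, Z_in = jZ_0·tan(βl)

Z_in ≈ −j327 Ω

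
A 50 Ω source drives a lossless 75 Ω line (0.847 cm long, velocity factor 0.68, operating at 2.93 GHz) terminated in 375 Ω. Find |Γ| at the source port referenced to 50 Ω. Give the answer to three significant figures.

λ = v/f = 0.68·c / 2.93 GHz = 0.0696 m
βl = 2π·l/λ = 2π × 0.122 = 43.8°
tan(βl) = 0.959
Z_in = Z_0·(Z_L + jZ_0·tanβl)/(Z_0 + jZ_L·tanβl) = 30 − j72 Ω
Γ_s = (Z_in − Z_s)/(Z_in + Z_s) = (-20 − j72)/(80 − j72), |Γ_s| = 0.694

|Γ| ≈ 0.694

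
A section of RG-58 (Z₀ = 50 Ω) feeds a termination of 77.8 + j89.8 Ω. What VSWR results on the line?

VSWR ≈ 4.02

Γ = (Z_L − Z_0)/(Z_L + Z_0) = (27.8 + j89.8)/(127.8 + j89.8)
|Γ| = 94/156 = 0.602
VSWR = (1 + |Γ|)/(1 − |Γ|) = 1.6/0.398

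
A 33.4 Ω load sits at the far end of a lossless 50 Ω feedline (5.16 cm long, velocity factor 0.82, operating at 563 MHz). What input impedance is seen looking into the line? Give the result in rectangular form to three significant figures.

Z_in ≈ 44.7 + j18.5 Ω

λ = v/f = 0.82·c / 563 MHz = 0.437 m
βl = 2π·l/λ = 2π × 0.118 = 42.5°
tan(βl) = tan(42.5°) = 0.917
Z_in = Z_0·(Z_L + jZ_0·tanβl)/(Z_0 + jZ_L·tanβl)
     = 50·(33.4 + j45.8)/(50 + j30.6)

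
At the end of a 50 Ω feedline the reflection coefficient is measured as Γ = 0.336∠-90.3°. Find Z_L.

Z_L ≈ 39.7 − j30.1 Ω

Z_L = Z_0·(1 + Γ)/(1 − Γ) = 50·(0.998 − j0.336)/(1 + j0.336)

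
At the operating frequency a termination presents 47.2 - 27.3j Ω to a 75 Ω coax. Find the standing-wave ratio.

Γ = (Z_L − Z_0)/(Z_L + Z_0) = (-27.8 − j27.3)/(122.2 − j27.3)
|Γ| = 39/125 = 0.311
VSWR = (1 + |Γ|)/(1 − |Γ|) = 1.31/0.689

VSWR ≈ 1.9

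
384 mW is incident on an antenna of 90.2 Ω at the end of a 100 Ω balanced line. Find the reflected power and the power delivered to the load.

P_reflected ≈ 1.02 mW; P_delivered ≈ 383 mW

Γ = (90.2 − 100)/(90.2 + 100) = -0.0515
|Γ|² = 0.00265
P_refl = |Γ|²·P_inc = 1.02 mW, P_del = (1 − |Γ|²)·P_inc = 383 mW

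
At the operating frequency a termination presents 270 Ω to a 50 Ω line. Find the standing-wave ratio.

VSWR ≈ 5.4

Γ = (270 − 50)/(270 + 50) = 0.688
VSWR = (1 + 0.688)/(1 − 0.688)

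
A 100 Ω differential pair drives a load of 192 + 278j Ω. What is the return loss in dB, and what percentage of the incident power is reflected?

RL ≈ 2.78 dB; 52.8% of incident power reflected

Γ = (92 + j278)/(292 + j278), |Γ| = 0.726
RL = −20·log₁₀(0.726) = 2.78 dB
P_refl/P_inc = |Γ|² = 0.528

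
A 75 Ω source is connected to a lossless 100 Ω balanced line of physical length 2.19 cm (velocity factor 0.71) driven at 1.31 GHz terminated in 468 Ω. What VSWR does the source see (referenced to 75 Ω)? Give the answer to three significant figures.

VSWR ≈ 4.73

λ = v/f = 0.71·c / 1.31 GHz = 0.163 m
βl = 2π·l/λ = 2π × 0.135 = 48.5°
tan(βl) = 1.13
Z_in = Z_0·(Z_L + jZ_0·tanβl)/(Z_0 + jZ_L·tanβl) = 36.8 − j81.6 Ω
Γ_s = (Z_in − Z_s)/(Z_in + Z_s) = (-38.2 − j81.6)/(112 − j81.6), |Γ_s| = 0.651
VSWR = (1 + |Γ_s|)/(1 − |Γ_s|)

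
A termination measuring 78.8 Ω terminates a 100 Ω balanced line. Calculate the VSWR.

VSWR ≈ 1.27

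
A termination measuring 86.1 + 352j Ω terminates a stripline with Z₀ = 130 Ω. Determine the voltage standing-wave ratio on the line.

Γ = (Z_L − Z_0)/(Z_L + Z_0) = (-43.9 + j352)/(216.1 + j352)
|Γ| = 355/413 = 0.859
VSWR = (1 + |Γ|)/(1 − |Γ|) = 1.86/0.141

VSWR ≈ 13.2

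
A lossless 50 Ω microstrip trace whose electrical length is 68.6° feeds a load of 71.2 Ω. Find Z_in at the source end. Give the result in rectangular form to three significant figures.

tan(βl) = tan(68.6°) = 2.55
Z_in = Z_0·(Z_L + jZ_0·tanβl)/(Z_0 + jZ_L·tanβl)
     = 50·(71.2 + j128)/(50 + j182)

Z_in ≈ 37.7 − j9.23 Ω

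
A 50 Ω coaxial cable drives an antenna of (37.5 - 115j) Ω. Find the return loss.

Γ = (-12.5 − j115)/(87.5 − j115), |Γ| = 0.801
RL = −20·log₁₀|Γ| = −20·log₁₀(0.801)

RL ≈ 1.93 dB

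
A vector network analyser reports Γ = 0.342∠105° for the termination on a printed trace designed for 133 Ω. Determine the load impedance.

Z_L ≈ 90.8 + j67.9 Ω

Z_L = Z_0·(1 + Γ)/(1 − Γ) = 133·(0.911 + j0.33)/(1.09 − j0.33)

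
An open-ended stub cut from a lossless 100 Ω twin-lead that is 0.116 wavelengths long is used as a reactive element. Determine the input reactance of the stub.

X_in ≈ -112 Ω (capacitive)

βl = 2π × 0.116 = 41.8°
tan(βl) = 0.893
For an open-ended stub, Z_in = −jZ_0·cot(βl) = −jZ_0/tan(βl)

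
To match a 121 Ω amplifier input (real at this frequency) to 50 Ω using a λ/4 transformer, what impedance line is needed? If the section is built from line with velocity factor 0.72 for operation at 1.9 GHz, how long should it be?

Z_qwt ≈ 77.8 Ω; length ≈ 2.84 cm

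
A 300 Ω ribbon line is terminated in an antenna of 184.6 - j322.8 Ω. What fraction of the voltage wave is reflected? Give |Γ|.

|Γ| ≈ 0.589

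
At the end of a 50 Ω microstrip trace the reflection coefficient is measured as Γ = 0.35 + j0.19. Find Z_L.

Z_L ≈ 91.7 + j41.4 Ω

Z_L = Z_0·(1 + Γ)/(1 − Γ) = 50·(1.35 + j0.19)/(0.65 − j0.19)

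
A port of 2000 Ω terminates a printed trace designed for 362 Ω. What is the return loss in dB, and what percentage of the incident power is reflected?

RL ≈ 3.18 dB; 48.1% of incident power reflected

Γ = (2000 − 362)/(2000 + 362) = 0.693
RL = −20·log₁₀(0.693) = 3.18 dB
P_refl/P_inc = |Γ|² = 0.481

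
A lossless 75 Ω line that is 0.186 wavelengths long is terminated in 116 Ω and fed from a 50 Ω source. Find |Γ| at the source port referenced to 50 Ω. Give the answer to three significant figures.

βl = 2π × 0.186 = 67°
tan(βl) = 2.35
Z_in = Z_0·(Z_L + jZ_0·tanβl)/(Z_0 + jZ_L·tanβl) = 53.2 − j17.3 Ω
Γ_s = (Z_in − Z_s)/(Z_in + Z_s) = (3.24 − j17.3)/(103 − j17.3), |Γ_s| = 0.168

|Γ| ≈ 0.168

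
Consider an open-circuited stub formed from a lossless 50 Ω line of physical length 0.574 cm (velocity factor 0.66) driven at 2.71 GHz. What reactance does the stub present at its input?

X_in ≈ -92.9 Ω (capacitive)

λ = v/f = 0.66·c / 2.71 GHz = 0.0731 m
βl = 2π·l/λ = 2π × 0.0786 = 28.3°
tan(βl) = 0.538
For an open-circuited stub, Z_in = −jZ_0·cot(βl) = −jZ_0/tan(βl)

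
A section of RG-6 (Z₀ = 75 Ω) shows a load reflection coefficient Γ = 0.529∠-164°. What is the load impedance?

Z_L = Z_0·(1 + Γ)/(1 − Γ) = 75·(0.491 − j0.146)/(1.51 + j0.146)

Z_L ≈ 23.5 − j9.52 Ω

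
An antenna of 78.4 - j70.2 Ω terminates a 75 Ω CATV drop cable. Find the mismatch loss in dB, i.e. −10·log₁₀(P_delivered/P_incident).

Γ = (3.4 − j70.2)/(153.4 − j70.2), |Γ| = 0.417
|Γ|² = 0.174, so P_del/P_inc = 1 − |Γ|² = 0.826
ML = −10·log₁₀(1 − |Γ|²)

mismatch loss ≈ 0.828 dB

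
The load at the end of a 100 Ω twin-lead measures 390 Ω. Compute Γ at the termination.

Γ = (Z_L − Z_0)/(Z_L + Z_0) = (390 − 100)/(390 + 100) = 290/490

Γ = 0.592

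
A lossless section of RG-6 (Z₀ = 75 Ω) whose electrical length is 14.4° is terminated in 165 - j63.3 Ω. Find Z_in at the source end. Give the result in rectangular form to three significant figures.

Z_in ≈ 97.7 − j81.6 Ω

tan(βl) = tan(14.4°) = 0.257
Z_in = Z_0·(Z_L + jZ_0·tanβl)/(Z_0 + jZ_L·tanβl)
     = 75·(165 − j44)/(91.3 + j42.4)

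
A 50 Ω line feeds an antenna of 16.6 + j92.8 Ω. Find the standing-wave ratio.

Γ = (Z_L − Z_0)/(Z_L + Z_0) = (-33.4 + j92.8)/(66.6 + j92.8)
|Γ| = 98.6/114 = 0.863
VSWR = (1 + |Γ|)/(1 − |Γ|) = 1.86/0.137

VSWR ≈ 13.6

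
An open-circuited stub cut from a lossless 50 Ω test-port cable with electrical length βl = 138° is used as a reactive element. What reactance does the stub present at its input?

tan(βl) = -0.9
For an open-circuited stub, Z_in = −jZ_0·cot(βl) = −jZ_0/tan(βl)

X_in ≈ 55.5 Ω (inductive)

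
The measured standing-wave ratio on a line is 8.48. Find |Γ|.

|Γ| ≈ 0.789

|Γ| = (S − 1)/(S + 1) = (8.48 − 1)/(8.48 + 1) = 7.48/9.48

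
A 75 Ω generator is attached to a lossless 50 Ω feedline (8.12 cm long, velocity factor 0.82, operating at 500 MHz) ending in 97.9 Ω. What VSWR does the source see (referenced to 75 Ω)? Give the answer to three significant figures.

VSWR ≈ 2.58

λ = v/f = 0.82·c / 500 MHz = 0.492 m
βl = 2π·l/λ = 2π × 0.165 = 59.4°
tan(βl) = 1.69
Z_in = Z_0·(Z_L + jZ_0·tanβl)/(Z_0 + jZ_L·tanβl) = 31.6 − j20 Ω
Γ_s = (Z_in − Z_s)/(Z_in + Z_s) = (-43.4 − j20)/(107 − j20), |Γ_s| = 0.441
VSWR = (1 + |Γ_s|)/(1 − |Γ_s|)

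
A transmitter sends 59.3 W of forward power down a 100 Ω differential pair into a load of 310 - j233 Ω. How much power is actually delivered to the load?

|Γ| = |(210 − j233)/(410 − j233)| = 0.665
|Γ|² = 0.442
P_refl = |Γ|²·P_inc = 26.2 W, P_del = (1 − |Γ|²)·P_inc = 33.1 W

P_delivered ≈ 33.1 W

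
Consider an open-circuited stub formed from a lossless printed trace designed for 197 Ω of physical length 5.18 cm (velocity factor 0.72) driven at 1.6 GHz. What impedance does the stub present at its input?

λ = v/f = 0.72·c / 1.6 GHz = 0.135 m
βl = 2π·l/λ = 2π × 0.384 = 138°
tan(βl) = -0.896
For an open-circuited stub, Z_in = −jZ_0·cot(βl) = −jZ_0/tan(βl)

Z_in ≈ +j220 Ω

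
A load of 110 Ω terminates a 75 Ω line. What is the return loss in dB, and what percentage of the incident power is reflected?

RL ≈ 14.5 dB; 3.58% of incident power reflected

Γ = (110 − 75)/(110 + 75) = 0.189
RL = −20·log₁₀(0.189) = 14.5 dB
P_refl/P_inc = |Γ|² = 0.0358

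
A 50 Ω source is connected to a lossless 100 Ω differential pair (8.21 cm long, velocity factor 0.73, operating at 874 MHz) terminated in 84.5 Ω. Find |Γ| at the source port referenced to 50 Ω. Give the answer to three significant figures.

|Γ| ≈ 0.381

λ = v/f = 0.73·c / 874 MHz = 0.251 m
βl = 2π·l/λ = 2π × 0.328 = 118°
tan(βl) = -1.88
Z_in = Z_0·(Z_L + jZ_0·tanβl)/(Z_0 + jZ_L·tanβl) = 109 − j15.2 Ω
Γ_s = (Z_in − Z_s)/(Z_in + Z_s) = (58.8 − j15.2)/(159 − j15.2), |Γ_s| = 0.381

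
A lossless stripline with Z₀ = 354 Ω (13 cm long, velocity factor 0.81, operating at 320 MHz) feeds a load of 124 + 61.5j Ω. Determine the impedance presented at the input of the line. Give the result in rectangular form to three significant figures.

Z_in ≈ 624 + j461 Ω

λ = v/f = 0.81·c / 320 MHz = 0.759 m
βl = 2π·l/λ = 2π × 0.171 = 61.6°
tan(βl) = tan(61.6°) = 1.85
Z_in = Z_0·(Z_L + jZ_0·tanβl)/(Z_0 + jZ_L·tanβl)
     = 354·(124 + j717)/(240 + j230)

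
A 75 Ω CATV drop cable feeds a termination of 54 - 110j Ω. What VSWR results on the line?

VSWR ≈ 4.89

Γ = (Z_L − Z_0)/(Z_L + Z_0) = (-21 − j110)/(129 − j110)
|Γ| = 112/170 = 0.661
VSWR = (1 + |Γ|)/(1 − |Γ|) = 1.66/0.339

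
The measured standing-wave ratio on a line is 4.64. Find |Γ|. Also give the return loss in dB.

|Γ| = (S − 1)/(S + 1) = (4.64 − 1)/(4.64 + 1) = 3.64/5.64
RL = −20·log₁₀|Γ| = −20·log₁₀(0.645)

|Γ| ≈ 0.645; return loss ≈ 3.8 dB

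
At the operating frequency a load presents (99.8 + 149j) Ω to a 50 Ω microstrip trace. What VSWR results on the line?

Γ = (Z_L − Z_0)/(Z_L + Z_0) = (49.8 + j149)/(149.8 + j149)
|Γ| = 157/211 = 0.744
VSWR = (1 + |Γ|)/(1 − |Γ|) = 1.74/0.256

VSWR ≈ 6.8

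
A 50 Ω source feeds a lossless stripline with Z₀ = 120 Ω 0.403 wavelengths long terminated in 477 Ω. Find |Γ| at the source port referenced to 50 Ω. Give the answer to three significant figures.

|Γ| ≈ 0.753

βl = 2π × 0.403 = 145°
tan(βl) = -0.698
Z_in = Z_0·(Z_L + jZ_0·tanβl)/(Z_0 + jZ_L·tanβl) = 81.5 + j143 Ω
Γ_s = (Z_in − Z_s)/(Z_in + Z_s) = (31.5 + j143)/(132 + j143), |Γ_s| = 0.753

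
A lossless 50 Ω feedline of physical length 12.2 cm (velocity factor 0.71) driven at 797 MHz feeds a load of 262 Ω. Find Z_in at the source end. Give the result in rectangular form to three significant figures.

λ = v/f = 0.71·c / 797 MHz = 0.267 m
βl = 2π·l/λ = 2π × 0.456 = 164°
tan(βl) = tan(164°) = -0.28
Z_in = Z_0·(Z_L + jZ_0·tanβl)/(Z_0 + jZ_L·tanβl)
     = 50·(262 − j14)/(50 − j73.5)

Z_in ≈ 89.5 + j117 Ω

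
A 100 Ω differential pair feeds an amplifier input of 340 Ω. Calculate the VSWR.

For a purely resistive load, VSWR = R_L/Z_0 or Z_0/R_L (whichever > 1) = 340/100

VSWR ≈ 3.4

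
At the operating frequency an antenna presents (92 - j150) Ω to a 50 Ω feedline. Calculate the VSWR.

VSWR ≈ 7.13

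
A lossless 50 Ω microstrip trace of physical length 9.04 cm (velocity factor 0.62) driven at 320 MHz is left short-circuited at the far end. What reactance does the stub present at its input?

X_in ≈ 74.1 Ω (inductive)

λ = v/f = 0.62·c / 320 MHz = 0.581 m
βl = 2π·l/λ = 2π × 0.156 = 56°
tan(βl) = 1.48
For a short-circuited stub, Z_in = jZ_0·tan(βl)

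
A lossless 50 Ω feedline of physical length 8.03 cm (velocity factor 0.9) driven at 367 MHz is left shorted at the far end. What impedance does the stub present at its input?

λ = v/f = 0.9·c / 367 MHz = 0.736 m
βl = 2π·l/λ = 2π × 0.109 = 39.3°
tan(βl) = 0.818
For a shorted stub, Z_in = jZ_0·tan(βl)

Z_in ≈ +j40.9 Ω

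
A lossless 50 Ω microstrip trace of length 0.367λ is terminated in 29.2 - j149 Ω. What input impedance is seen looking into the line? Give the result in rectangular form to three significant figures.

βl = 2π × 0.367 = 132°
tan(βl) = tan(132°) = -1.11
Z_in = Z_0·(Z_L + jZ_0·tanβl)/(Z_0 + jZ_L·tanβl)
     = 50·(29.2 − j204)/(-115 − j32.3)

Z_in ≈ 11.4 + j85.8 Ω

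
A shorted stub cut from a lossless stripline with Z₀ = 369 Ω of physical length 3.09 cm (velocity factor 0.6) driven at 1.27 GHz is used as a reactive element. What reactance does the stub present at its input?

X_in ≈ 1810 Ω (inductive)

λ = v/f = 0.6·c / 1.27 GHz = 0.142 m
βl = 2π·l/λ = 2π × 0.218 = 78.5°
tan(βl) = 4.91
For a shorted stub, Z_in = jZ_0·tan(βl)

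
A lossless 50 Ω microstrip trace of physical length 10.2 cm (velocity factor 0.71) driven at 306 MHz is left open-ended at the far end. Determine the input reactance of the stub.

λ = v/f = 0.71·c / 306 MHz = 0.696 m
βl = 2π·l/λ = 2π × 0.147 = 52.8°
tan(βl) = 1.32
For an open-ended stub, Z_in = −jZ_0·cot(βl) = −jZ_0/tan(βl)

X_in ≈ -38 Ω (capacitive)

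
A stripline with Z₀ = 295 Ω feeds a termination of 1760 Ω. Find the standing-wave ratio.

VSWR ≈ 5.97

For a purely resistive load, VSWR = R_L/Z_0 or Z_0/R_L (whichever > 1) = 1760/295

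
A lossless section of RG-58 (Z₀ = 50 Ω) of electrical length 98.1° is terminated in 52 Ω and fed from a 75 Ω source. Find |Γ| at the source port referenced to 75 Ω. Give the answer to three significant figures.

|Γ| ≈ 0.218

tan(βl) = -7.03
Z_in = Z_0·(Z_L + jZ_0·tanβl)/(Z_0 + jZ_L·tanβl) = 48.1 + j0.527 Ω
Γ_s = (Z_in − Z_s)/(Z_in + Z_s) = (-26.9 + j0.527)/(123 + j0.527), |Γ_s| = 0.218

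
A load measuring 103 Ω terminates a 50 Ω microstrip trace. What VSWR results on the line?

VSWR ≈ 2.06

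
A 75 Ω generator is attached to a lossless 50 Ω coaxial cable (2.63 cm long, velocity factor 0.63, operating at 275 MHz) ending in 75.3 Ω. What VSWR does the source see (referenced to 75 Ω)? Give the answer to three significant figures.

VSWR ≈ 1.22

λ = v/f = 0.63·c / 275 MHz = 0.687 m
βl = 2π·l/λ = 2π × 0.0383 = 13.8°
tan(βl) = 0.245
Z_in = Z_0·(Z_L + jZ_0·tanβl)/(Z_0 + jZ_L·tanβl) = 70.2 − j13.7 Ω
Γ_s = (Z_in − Z_s)/(Z_in + Z_s) = (-4.75 − j13.7)/(145 − j13.7), |Γ_s| = 0.0993
VSWR = (1 + |Γ_s|)/(1 − |Γ_s|)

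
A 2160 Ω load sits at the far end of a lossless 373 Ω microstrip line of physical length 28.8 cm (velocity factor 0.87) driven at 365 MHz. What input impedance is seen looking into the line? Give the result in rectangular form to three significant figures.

Z_in ≈ 185 + j487 Ω

λ = v/f = 0.87·c / 365 MHz = 0.715 m
βl = 2π·l/λ = 2π × 0.403 = 145°
tan(βl) = tan(145°) = -0.7
Z_in = Z_0·(Z_L + jZ_0·tanβl)/(Z_0 + jZ_L·tanβl)
     = 373·(2160 − j261)/(373 − j1510)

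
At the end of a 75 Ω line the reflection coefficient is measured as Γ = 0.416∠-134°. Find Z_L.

Z_L ≈ 35.4 − j25.6 Ω

Z_L = Z_0·(1 + Γ)/(1 − Γ) = 75·(0.711 − j0.299)/(1.29 + j0.299)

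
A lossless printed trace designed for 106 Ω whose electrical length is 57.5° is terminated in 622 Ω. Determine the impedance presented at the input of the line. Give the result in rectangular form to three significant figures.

Z_in ≈ 25.1 − j64.8 Ω

tan(βl) = tan(57.5°) = 1.57
Z_in = Z_0·(Z_L + jZ_0·tanβl)/(Z_0 + jZ_L·tanβl)
     = 106·(622 + j166)/(106 + j976)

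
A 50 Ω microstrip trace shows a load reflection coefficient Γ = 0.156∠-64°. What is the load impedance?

Z_L = Z_0·(1 + Γ)/(1 − Γ) = 50·(1.07 − j0.14)/(0.932 + j0.14)

Z_L ≈ 55 − j15.8 Ω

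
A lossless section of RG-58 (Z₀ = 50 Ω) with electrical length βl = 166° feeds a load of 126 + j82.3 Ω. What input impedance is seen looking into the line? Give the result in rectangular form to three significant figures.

Z_in ≈ 56.1 + j74.5 Ω

tan(βl) = tan(166°) = -0.249
Z_in = Z_0·(Z_L + jZ_0·tanβl)/(Z_0 + jZ_L·tanβl)
     = 50·(126 + j69.8)/(70.5 − j31.4)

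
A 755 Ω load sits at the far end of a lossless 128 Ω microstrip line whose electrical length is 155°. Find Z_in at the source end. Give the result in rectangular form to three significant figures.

Z_in ≈ 107 + j235 Ω

tan(βl) = tan(155°) = -0.466
Z_in = Z_0·(Z_L + jZ_0·tanβl)/(Z_0 + jZ_L·tanβl)
     = 128·(755 − j59.7)/(128 − j352)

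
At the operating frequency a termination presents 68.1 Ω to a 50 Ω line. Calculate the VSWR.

Γ = (68.1 − 50)/(68.1 + 50) = 0.153
VSWR = (1 + 0.153)/(1 − 0.153)

VSWR ≈ 1.36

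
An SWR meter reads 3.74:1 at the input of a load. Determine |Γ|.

|Γ| = (S − 1)/(S + 1) = (3.74 − 1)/(3.74 + 1) = 2.74/4.74

|Γ| ≈ 0.578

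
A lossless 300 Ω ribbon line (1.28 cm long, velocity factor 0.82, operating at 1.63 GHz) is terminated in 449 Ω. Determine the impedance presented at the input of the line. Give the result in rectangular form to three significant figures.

λ = v/f = 0.82·c / 1.63 GHz = 0.151 m
βl = 2π·l/λ = 2π × 0.0848 = 30.5°
tan(βl) = tan(30.5°) = 0.59
Z_in = Z_0·(Z_L + jZ_0·tanβl)/(Z_0 + jZ_L·tanβl)
     = 300·(449 + j177)/(300 + j265)

Z_in ≈ 340 − j123 Ω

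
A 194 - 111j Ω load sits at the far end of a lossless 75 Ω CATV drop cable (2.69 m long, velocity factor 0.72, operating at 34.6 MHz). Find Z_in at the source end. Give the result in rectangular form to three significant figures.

Z_in ≈ 153 + j122 Ω

λ = v/f = 0.72·c / 34.6 MHz = 6.24 m
βl = 2π·l/λ = 2π × 0.431 = 155°
tan(βl) = tan(155°) = -0.464
Z_in = Z_0·(Z_L + jZ_0·tanβl)/(Z_0 + jZ_L·tanβl)
     = 75·(194 − j146)/(23.5 − j90)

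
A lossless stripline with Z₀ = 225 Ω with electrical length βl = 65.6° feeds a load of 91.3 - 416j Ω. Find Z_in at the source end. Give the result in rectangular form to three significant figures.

Z_in ≈ 20.1 + j12.2 Ω

tan(βl) = tan(65.6°) = 2.2
Z_in = Z_0·(Z_L + jZ_0·tanβl)/(Z_0 + jZ_L·tanβl)
     = 225·(91.3 + j80)/(1140 + j201)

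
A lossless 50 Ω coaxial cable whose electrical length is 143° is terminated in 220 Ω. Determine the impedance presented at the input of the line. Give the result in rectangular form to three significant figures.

tan(βl) = tan(143°) = -0.754
Z_in = Z_0·(Z_L + jZ_0·tanβl)/(Z_0 + jZ_L·tanβl)
     = 50·(220 − j37.7)/(50 − j166)

Z_in ≈ 28.8 + j57.7 Ω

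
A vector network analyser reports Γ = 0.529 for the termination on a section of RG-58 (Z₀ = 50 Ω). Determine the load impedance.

Z_L = Z_0·(1 + Γ)/(1 − Γ) = 50·(1.53)/(0.471)

Z_L ≈ 162 Ω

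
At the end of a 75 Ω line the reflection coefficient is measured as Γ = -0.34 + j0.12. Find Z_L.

Z_L = Z_0·(1 + Γ)/(1 − Γ) = 75·(0.66 + j0.12)/(1.34 − j0.12)

Z_L ≈ 36 + j9.94 Ω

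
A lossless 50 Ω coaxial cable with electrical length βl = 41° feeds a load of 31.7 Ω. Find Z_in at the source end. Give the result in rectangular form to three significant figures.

tan(βl) = tan(41°) = 0.869
Z_in = Z_0·(Z_L + jZ_0·tanβl)/(Z_0 + jZ_L·tanβl)
     = 50·(31.7 + j43.5)/(50 + j27.6)

Z_in ≈ 42.7 + j19.9 Ω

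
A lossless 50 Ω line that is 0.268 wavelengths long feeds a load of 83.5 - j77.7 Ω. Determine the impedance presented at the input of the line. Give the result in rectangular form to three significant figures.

Z_in ≈ 17.4 + j20.7 Ω

βl = 2π × 0.268 = 96.5°
tan(βl) = tan(96.5°) = -8.8
Z_in = Z_0·(Z_L + jZ_0·tanβl)/(Z_0 + jZ_L·tanβl)
     = 50·(83.5 − j518)/(-634 − j735)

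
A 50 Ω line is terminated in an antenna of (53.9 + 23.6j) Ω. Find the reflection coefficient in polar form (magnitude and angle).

Γ ≈ 0.225 ∠ 67.8°

Γ = (Z_L − Z_0)/(Z_L + Z_0) = (3.9 + j23.6)/(103.9 + j23.6)
|Γ| = 23.9/107 = 0.225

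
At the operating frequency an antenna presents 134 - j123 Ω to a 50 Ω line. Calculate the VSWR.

VSWR ≈ 5.12

Γ = (Z_L − Z_0)/(Z_L + Z_0) = (84 − j123)/(184 − j123)
|Γ| = 149/221 = 0.673
VSWR = (1 + |Γ|)/(1 − |Γ|) = 1.67/0.327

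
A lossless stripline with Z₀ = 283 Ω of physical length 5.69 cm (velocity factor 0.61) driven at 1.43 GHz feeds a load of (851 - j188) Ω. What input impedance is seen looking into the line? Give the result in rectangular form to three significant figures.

λ = v/f = 0.61·c / 1.43 GHz = 0.128 m
βl = 2π·l/λ = 2π × 0.445 = 160°
tan(βl) = tan(160°) = -0.363
Z_in = Z_0·(Z_L + jZ_0·tanβl)/(Z_0 + jZ_L·tanβl)
     = 283·(851 − j291)/(215 − j309)

Z_in ≈ 545 + j401 Ω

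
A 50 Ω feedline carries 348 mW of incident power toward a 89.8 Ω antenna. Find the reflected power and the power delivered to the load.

P_reflected ≈ 28.2 mW; P_delivered ≈ 320 mW

Γ = (89.8 − 50)/(89.8 + 50) = 0.285
|Γ|² = 0.081
P_refl = |Γ|²·P_inc = 28.2 mW, P_del = (1 − |Γ|²)·P_inc = 320 mW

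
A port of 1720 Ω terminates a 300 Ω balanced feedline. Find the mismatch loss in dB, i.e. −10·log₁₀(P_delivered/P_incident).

mismatch loss ≈ 2.96 dB

Γ = (1720 − 300)/(1720 + 300) = 0.703
|Γ|² = 0.494, so P_del/P_inc = 1 − |Γ|² = 0.506
ML = −10·log₁₀(1 − |Γ|²)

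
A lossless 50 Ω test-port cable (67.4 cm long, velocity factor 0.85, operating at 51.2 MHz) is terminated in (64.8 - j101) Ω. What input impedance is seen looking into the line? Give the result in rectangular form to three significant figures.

λ = v/f = 0.85·c / 51.2 MHz = 4.98 m
βl = 2π·l/λ = 2π × 0.135 = 48.7°
tan(βl) = tan(48.7°) = 1.14
Z_in = Z_0·(Z_L + jZ_0·tanβl)/(Z_0 + jZ_L·tanβl)
     = 50·(64.8 − j44)/(165 + j73.8)

Z_in ≈ 11.4 − j18.4 Ω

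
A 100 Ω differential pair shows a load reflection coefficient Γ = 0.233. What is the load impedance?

Z_L ≈ 161 Ω

Z_L = Z_0·(1 + Γ)/(1 − Γ) = 100·(1.23)/(0.767)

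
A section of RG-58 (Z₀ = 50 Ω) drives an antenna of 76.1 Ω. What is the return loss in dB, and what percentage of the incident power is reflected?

RL ≈ 13.7 dB; 4.28% of incident power reflected

Γ = (76.1 − 50)/(76.1 + 50) = 0.207
RL = −20·log₁₀(0.207) = 13.7 dB
P_refl/P_inc = |Γ|² = 0.0428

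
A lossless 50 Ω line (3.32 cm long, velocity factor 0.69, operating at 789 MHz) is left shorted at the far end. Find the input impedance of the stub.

λ = v/f = 0.69·c / 789 MHz = 0.262 m
βl = 2π·l/λ = 2π × 0.127 = 45.6°
tan(βl) = 1.02
For a shorted stub, Z_in = jZ_0·tan(βl)

Z_in ≈ +j51 Ω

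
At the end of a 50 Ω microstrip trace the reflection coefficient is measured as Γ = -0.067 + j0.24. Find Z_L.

Z_L ≈ 39.2 + j20.1 Ω

Z_L = Z_0·(1 + Γ)/(1 − Γ) = 50·(0.933 + j0.24)/(1.07 − j0.24)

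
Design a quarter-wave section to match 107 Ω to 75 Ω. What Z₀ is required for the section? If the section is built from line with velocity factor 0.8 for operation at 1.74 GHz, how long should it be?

Z_qwt = √(Z_0·R_L) = √(75 × 107) = √8025
λ = 0.8·c/f = 0.138 m, so l = λ/4 = 0.0345 m

Z_qwt ≈ 89.6 Ω; length ≈ 3.45 cm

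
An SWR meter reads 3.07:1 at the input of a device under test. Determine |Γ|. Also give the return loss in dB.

|Γ| ≈ 0.509; return loss ≈ 5.87 dB

|Γ| = (S − 1)/(S + 1) = (3.07 − 1)/(3.07 + 1) = 2.07/4.07
RL = −20·log₁₀|Γ| = −20·log₁₀(0.509)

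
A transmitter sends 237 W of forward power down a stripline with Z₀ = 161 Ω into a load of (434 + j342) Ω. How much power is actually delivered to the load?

|Γ| = |(273 + j342)/(595 + j342)| = 0.638
|Γ|² = 0.407
P_refl = |Γ|²·P_inc = 96.4 W, P_del = (1 − |Γ|²)·P_inc = 141 W

P_delivered ≈ 141 W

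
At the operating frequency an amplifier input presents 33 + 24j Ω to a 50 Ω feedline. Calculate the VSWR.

VSWR ≈ 2.03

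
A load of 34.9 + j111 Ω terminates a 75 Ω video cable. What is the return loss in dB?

RL ≈ 2.43 dB

Γ = (-40.1 + j111)/(109.9 + j111), |Γ| = 0.756
RL = −20·log₁₀|Γ| = −20·log₁₀(0.756)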